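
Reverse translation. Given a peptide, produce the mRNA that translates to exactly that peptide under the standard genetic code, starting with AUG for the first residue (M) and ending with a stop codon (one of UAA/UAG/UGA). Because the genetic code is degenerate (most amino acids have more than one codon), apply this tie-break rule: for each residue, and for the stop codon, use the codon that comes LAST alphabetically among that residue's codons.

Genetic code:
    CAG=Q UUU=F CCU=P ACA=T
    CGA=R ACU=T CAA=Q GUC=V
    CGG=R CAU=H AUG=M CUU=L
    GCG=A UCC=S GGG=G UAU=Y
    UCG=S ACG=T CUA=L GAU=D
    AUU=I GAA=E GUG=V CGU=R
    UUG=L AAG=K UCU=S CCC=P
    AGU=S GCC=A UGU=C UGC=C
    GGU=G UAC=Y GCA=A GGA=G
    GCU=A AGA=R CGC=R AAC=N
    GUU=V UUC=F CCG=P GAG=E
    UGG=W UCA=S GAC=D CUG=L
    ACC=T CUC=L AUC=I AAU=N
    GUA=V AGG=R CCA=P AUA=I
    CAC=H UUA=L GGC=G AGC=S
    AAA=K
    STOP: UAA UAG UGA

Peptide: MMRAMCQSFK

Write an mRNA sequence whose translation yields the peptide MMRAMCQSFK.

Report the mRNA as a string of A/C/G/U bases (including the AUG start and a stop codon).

residue 1: M -> AUG (start codon)
residue 2: M -> AUG (only codon)
residue 3: R codons sorted = AGA,AGG,CGA,CGC,CGG,CGU -> pick last = CGU
residue 4: A codons sorted = GCA,GCC,GCG,GCU -> pick last = GCU
residue 5: M -> AUG (only codon)
residue 6: C codons sorted = UGC,UGU -> pick last = UGU
residue 7: Q codons sorted = CAA,CAG -> pick last = CAG
residue 8: S codons sorted = AGC,AGU,UCA,UCC,UCG,UCU -> pick last = UCU
residue 9: F codons sorted = UUC,UUU -> pick last = UUU
residue 10: K codons sorted = AAA,AAG -> pick last = AAG
terminator: stop codons sorted = UAA,UAG,UGA -> pick last = UGA

Answer: mRNA: AUGAUGCGUGCUAUGUGUCAGUCUUUUAAGUGA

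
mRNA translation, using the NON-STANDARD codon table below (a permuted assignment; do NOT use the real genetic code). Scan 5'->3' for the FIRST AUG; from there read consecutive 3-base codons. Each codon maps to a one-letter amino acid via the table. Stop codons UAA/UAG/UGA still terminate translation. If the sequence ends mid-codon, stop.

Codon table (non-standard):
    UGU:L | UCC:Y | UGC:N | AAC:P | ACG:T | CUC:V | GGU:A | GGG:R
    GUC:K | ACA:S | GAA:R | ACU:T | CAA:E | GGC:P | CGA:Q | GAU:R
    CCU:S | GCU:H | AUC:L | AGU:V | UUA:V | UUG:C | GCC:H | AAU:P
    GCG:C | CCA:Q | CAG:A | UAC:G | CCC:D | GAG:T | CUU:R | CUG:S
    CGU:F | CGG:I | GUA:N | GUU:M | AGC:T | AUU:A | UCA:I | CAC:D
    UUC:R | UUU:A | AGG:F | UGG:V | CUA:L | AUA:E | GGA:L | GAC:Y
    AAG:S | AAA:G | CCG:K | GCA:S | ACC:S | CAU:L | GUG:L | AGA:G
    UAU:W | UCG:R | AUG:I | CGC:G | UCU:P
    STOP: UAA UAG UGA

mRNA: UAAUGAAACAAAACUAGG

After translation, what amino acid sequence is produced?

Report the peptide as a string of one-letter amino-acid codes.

start AUG at pos 2
pos 2: AUG -> I; peptide=I
pos 5: AAA -> G; peptide=IG
pos 8: CAA -> E; peptide=IGE
pos 11: AAC -> P; peptide=IGEP
pos 14: UAG -> STOP

Answer: IGEP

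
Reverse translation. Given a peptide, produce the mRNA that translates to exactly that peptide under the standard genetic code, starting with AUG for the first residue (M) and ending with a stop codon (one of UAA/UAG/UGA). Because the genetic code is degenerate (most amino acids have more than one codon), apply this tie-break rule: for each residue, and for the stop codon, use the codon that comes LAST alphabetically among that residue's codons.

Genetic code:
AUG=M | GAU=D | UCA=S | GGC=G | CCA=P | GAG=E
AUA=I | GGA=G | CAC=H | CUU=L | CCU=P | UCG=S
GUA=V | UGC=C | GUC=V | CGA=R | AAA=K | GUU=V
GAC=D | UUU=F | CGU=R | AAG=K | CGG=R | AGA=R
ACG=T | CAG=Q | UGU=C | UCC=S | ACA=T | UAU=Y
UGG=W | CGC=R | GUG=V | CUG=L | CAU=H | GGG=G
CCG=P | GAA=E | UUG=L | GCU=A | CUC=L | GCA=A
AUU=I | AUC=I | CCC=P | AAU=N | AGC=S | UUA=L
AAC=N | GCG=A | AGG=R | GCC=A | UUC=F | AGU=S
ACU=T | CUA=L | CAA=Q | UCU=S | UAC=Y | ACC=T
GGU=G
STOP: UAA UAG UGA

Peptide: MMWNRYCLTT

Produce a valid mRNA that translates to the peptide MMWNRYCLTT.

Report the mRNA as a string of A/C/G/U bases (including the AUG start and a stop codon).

Answer: mRNA: AUGAUGUGGAAUCGUUAUUGUUUGACUACUUGA

Derivation:
residue 1: M -> AUG (start codon)
residue 2: M -> AUG (only codon)
residue 3: W -> UGG (only codon)
residue 4: N codons sorted = AAC,AAU -> pick last = AAU
residue 5: R codons sorted = AGA,AGG,CGA,CGC,CGG,CGU -> pick last = CGU
residue 6: Y codons sorted = UAC,UAU -> pick last = UAU
residue 7: C codons sorted = UGC,UGU -> pick last = UGU
residue 8: L codons sorted = CUA,CUC,CUG,CUU,UUA,UUG -> pick last = UUG
residue 9: T codons sorted = ACA,ACC,ACG,ACU -> pick last = ACU
residue 10: T codons sorted = ACA,ACC,ACG,ACU -> pick last = ACU
terminator: stop codons sorted = UAA,UAG,UGA -> pick last = UGA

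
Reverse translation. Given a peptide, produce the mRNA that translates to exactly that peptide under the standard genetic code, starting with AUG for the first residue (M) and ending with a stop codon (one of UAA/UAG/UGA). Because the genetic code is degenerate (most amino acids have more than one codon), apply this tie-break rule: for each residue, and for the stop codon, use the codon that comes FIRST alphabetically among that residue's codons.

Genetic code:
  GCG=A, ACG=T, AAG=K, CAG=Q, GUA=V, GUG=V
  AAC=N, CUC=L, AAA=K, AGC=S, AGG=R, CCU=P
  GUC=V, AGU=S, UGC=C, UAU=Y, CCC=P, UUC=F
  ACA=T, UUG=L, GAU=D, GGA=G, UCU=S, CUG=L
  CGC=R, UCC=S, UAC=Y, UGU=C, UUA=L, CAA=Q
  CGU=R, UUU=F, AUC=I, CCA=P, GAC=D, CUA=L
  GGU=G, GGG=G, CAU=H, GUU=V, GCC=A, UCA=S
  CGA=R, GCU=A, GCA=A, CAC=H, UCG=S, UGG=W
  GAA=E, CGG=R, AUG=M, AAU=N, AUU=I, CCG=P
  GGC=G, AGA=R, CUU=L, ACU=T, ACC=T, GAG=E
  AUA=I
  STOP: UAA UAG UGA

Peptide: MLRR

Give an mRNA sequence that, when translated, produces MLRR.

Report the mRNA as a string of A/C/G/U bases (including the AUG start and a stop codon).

residue 1: M -> AUG (start codon)
residue 2: L codons sorted = CUA,CUC,CUG,CUU,UUA,UUG -> pick first = CUA
residue 3: R codons sorted = AGA,AGG,CGA,CGC,CGG,CGU -> pick first = AGA
residue 4: R codons sorted = AGA,AGG,CGA,CGC,CGG,CGU -> pick first = AGA
terminator: stop codons sorted = UAA,UAG,UGA -> pick first = UAA

Answer: mRNA: AUGCUAAGAAGAUAA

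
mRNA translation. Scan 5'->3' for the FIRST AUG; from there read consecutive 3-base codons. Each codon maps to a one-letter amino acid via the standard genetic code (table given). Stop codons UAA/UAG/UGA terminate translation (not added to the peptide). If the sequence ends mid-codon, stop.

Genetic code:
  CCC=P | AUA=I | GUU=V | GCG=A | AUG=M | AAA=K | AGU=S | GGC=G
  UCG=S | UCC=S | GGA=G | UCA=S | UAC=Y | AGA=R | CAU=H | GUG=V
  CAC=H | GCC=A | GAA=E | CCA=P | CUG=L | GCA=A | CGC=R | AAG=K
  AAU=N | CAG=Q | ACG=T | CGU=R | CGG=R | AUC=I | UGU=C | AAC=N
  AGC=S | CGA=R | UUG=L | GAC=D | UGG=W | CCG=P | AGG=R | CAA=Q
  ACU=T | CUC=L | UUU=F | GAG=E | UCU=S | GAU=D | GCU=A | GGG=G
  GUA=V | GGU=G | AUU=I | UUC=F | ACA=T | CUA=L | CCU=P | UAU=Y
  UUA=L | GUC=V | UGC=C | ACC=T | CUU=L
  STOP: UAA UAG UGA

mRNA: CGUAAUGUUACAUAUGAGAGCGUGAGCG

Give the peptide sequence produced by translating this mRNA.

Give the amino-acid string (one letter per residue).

Answer: MLHMRA

Derivation:
start AUG at pos 4
pos 4: AUG -> M; peptide=M
pos 7: UUA -> L; peptide=ML
pos 10: CAU -> H; peptide=MLH
pos 13: AUG -> M; peptide=MLHM
pos 16: AGA -> R; peptide=MLHMR
pos 19: GCG -> A; peptide=MLHMRA
pos 22: UGA -> STOP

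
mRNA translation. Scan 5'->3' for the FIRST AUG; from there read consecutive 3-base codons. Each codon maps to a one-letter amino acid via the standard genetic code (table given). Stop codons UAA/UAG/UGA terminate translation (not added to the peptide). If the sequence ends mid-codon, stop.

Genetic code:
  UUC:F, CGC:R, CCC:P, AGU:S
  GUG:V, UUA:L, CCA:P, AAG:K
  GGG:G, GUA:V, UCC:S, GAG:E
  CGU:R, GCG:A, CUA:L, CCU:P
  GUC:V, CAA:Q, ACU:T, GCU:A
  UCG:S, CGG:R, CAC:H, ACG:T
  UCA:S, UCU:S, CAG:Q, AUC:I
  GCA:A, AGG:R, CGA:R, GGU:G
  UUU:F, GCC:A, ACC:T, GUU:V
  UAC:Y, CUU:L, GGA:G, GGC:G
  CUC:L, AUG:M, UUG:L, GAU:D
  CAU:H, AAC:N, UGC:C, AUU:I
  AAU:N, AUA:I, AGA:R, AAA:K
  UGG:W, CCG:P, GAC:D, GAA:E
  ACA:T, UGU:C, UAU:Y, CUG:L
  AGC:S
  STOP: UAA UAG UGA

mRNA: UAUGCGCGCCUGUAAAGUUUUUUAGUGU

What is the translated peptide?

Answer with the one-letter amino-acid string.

Answer: MRACKVF

Derivation:
start AUG at pos 1
pos 1: AUG -> M; peptide=M
pos 4: CGC -> R; peptide=MR
pos 7: GCC -> A; peptide=MRA
pos 10: UGU -> C; peptide=MRAC
pos 13: AAA -> K; peptide=MRACK
pos 16: GUU -> V; peptide=MRACKV
pos 19: UUU -> F; peptide=MRACKVF
pos 22: UAG -> STOP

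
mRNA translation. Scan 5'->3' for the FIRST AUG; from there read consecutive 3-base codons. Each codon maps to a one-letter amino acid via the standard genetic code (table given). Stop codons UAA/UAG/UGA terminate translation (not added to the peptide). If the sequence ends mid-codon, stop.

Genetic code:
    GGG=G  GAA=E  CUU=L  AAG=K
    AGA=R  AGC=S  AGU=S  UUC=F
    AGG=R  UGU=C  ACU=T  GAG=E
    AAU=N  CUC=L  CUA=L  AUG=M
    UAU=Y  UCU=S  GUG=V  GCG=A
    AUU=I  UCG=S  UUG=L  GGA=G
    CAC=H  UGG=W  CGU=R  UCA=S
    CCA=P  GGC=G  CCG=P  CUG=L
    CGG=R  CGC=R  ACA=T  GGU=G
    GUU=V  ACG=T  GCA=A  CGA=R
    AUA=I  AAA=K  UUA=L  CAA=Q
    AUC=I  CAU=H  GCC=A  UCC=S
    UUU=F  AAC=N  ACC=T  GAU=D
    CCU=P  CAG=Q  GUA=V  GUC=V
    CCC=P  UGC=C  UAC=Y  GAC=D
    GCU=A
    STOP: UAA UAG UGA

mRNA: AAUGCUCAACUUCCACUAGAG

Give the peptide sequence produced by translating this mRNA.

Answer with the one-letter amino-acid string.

start AUG at pos 1
pos 1: AUG -> M; peptide=M
pos 4: CUC -> L; peptide=ML
pos 7: AAC -> N; peptide=MLN
pos 10: UUC -> F; peptide=MLNF
pos 13: CAC -> H; peptide=MLNFH
pos 16: UAG -> STOP

Answer: MLNFH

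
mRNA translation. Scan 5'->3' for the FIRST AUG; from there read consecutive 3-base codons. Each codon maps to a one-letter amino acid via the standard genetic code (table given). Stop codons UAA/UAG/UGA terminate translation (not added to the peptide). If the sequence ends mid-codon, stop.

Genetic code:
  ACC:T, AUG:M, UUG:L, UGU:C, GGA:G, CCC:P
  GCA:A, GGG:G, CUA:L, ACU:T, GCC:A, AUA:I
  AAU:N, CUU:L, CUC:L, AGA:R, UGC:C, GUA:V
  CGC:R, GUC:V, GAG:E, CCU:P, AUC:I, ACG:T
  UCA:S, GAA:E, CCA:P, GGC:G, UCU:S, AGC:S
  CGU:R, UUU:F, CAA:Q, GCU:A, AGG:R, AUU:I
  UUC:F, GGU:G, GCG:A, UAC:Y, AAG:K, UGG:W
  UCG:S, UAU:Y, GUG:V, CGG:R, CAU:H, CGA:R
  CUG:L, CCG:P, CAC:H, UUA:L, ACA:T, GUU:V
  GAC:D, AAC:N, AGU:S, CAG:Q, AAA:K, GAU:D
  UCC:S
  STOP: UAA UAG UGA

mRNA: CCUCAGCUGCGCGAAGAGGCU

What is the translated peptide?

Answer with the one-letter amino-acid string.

Answer: (empty: no AUG start codon)

Derivation:
no AUG start codon found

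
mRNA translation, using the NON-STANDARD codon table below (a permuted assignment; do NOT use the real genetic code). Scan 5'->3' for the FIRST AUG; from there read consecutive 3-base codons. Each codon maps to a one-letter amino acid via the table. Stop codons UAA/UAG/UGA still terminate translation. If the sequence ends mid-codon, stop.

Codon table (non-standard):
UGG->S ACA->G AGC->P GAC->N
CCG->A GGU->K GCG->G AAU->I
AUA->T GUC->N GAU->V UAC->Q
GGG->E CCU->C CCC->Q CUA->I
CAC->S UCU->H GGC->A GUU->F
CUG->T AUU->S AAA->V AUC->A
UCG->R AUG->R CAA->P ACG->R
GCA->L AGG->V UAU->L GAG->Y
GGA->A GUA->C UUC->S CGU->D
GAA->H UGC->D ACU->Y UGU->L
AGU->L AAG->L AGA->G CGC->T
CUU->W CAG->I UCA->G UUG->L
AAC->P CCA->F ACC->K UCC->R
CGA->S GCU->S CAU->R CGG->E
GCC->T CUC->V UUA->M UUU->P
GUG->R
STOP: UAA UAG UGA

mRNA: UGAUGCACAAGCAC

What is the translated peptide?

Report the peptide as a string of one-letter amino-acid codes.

Answer: RSLS

Derivation:
start AUG at pos 2
pos 2: AUG -> R; peptide=R
pos 5: CAC -> S; peptide=RS
pos 8: AAG -> L; peptide=RSL
pos 11: CAC -> S; peptide=RSLS
pos 14: only 0 nt remain (<3), stop (end of mRNA)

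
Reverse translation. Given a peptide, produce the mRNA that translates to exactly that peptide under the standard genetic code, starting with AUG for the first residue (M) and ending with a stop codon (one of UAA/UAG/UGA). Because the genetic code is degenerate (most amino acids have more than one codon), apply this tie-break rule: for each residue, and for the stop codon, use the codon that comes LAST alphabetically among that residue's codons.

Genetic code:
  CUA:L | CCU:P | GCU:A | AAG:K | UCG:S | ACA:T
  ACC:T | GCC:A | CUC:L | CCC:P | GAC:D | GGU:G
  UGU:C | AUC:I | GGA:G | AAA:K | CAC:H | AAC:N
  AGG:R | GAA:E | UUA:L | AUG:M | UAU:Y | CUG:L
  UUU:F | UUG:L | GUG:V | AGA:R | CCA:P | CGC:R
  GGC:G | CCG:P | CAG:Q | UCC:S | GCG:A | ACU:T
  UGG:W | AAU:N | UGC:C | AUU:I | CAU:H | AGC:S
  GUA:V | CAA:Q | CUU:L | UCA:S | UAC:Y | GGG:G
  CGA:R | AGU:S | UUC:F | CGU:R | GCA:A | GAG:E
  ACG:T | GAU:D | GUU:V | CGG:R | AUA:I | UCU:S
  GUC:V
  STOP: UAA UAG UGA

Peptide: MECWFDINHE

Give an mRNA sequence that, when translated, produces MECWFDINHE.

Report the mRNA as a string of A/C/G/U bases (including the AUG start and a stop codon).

residue 1: M -> AUG (start codon)
residue 2: E codons sorted = GAA,GAG -> pick last = GAG
residue 3: C codons sorted = UGC,UGU -> pick last = UGU
residue 4: W -> UGG (only codon)
residue 5: F codons sorted = UUC,UUU -> pick last = UUU
residue 6: D codons sorted = GAC,GAU -> pick last = GAU
residue 7: I codons sorted = AUA,AUC,AUU -> pick last = AUU
residue 8: N codons sorted = AAC,AAU -> pick last = AAU
residue 9: H codons sorted = CAC,CAU -> pick last = CAU
residue 10: E codons sorted = GAA,GAG -> pick last = GAG
terminator: stop codons sorted = UAA,UAG,UGA -> pick last = UGA

Answer: mRNA: AUGGAGUGUUGGUUUGAUAUUAAUCAUGAGUGA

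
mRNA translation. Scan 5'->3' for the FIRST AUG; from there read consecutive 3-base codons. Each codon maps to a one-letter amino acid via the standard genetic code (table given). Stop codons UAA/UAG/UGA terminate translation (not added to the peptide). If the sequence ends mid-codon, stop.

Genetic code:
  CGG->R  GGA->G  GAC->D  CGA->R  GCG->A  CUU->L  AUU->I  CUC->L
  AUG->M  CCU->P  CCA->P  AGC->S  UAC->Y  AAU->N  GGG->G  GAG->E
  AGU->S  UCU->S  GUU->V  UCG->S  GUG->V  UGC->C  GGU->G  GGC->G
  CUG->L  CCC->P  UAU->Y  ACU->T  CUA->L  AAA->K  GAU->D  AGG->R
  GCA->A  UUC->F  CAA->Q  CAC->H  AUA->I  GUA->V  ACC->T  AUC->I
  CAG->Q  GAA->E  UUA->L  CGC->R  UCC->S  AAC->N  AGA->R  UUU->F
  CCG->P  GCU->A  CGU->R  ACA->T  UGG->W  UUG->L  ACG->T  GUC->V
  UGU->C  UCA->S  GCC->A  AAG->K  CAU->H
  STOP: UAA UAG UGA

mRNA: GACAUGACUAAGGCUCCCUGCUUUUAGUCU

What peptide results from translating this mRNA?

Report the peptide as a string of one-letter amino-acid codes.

Answer: MTKAPCF

Derivation:
start AUG at pos 3
pos 3: AUG -> M; peptide=M
pos 6: ACU -> T; peptide=MT
pos 9: AAG -> K; peptide=MTK
pos 12: GCU -> A; peptide=MTKA
pos 15: CCC -> P; peptide=MTKAP
pos 18: UGC -> C; peptide=MTKAPC
pos 21: UUU -> F; peptide=MTKAPCF
pos 24: UAG -> STOP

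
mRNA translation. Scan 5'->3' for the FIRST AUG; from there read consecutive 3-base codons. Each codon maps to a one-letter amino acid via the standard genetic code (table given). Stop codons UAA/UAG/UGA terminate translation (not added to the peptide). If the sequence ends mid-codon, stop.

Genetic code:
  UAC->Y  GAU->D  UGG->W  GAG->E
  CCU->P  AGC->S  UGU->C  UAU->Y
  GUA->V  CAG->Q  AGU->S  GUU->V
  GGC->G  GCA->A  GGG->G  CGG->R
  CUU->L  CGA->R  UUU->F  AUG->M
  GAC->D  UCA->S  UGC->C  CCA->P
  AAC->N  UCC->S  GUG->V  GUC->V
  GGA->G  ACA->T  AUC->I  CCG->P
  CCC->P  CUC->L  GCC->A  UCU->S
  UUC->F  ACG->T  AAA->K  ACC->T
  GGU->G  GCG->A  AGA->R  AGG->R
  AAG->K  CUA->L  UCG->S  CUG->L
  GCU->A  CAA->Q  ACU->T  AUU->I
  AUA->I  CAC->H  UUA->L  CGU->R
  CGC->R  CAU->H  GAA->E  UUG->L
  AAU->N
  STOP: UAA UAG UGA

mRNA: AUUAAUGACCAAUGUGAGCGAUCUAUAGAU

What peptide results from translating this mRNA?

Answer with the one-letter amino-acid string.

start AUG at pos 4
pos 4: AUG -> M; peptide=M
pos 7: ACC -> T; peptide=MT
pos 10: AAU -> N; peptide=MTN
pos 13: GUG -> V; peptide=MTNV
pos 16: AGC -> S; peptide=MTNVS
pos 19: GAU -> D; peptide=MTNVSD
pos 22: CUA -> L; peptide=MTNVSDL
pos 25: UAG -> STOP

Answer: MTNVSDL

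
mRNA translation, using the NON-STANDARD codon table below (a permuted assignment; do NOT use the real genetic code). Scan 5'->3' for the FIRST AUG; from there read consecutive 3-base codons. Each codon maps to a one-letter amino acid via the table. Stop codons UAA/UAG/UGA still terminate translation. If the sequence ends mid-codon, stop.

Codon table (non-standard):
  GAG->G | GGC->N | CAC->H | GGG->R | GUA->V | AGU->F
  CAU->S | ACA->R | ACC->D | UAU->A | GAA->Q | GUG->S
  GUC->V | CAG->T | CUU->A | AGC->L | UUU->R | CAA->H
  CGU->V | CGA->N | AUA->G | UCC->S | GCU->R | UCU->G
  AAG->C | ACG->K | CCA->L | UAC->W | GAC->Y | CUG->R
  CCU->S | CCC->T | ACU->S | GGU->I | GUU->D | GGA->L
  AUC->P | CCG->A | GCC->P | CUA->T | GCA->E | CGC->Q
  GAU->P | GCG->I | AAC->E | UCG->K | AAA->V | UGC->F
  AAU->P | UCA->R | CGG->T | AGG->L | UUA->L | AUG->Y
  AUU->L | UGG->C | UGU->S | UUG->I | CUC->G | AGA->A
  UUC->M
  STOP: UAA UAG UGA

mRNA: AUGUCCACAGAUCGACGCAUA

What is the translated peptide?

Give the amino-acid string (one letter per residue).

start AUG at pos 0
pos 0: AUG -> Y; peptide=Y
pos 3: UCC -> S; peptide=YS
pos 6: ACA -> R; peptide=YSR
pos 9: GAU -> P; peptide=YSRP
pos 12: CGA -> N; peptide=YSRPN
pos 15: CGC -> Q; peptide=YSRPNQ
pos 18: AUA -> G; peptide=YSRPNQG
pos 21: only 0 nt remain (<3), stop (end of mRNA)

Answer: YSRPNQG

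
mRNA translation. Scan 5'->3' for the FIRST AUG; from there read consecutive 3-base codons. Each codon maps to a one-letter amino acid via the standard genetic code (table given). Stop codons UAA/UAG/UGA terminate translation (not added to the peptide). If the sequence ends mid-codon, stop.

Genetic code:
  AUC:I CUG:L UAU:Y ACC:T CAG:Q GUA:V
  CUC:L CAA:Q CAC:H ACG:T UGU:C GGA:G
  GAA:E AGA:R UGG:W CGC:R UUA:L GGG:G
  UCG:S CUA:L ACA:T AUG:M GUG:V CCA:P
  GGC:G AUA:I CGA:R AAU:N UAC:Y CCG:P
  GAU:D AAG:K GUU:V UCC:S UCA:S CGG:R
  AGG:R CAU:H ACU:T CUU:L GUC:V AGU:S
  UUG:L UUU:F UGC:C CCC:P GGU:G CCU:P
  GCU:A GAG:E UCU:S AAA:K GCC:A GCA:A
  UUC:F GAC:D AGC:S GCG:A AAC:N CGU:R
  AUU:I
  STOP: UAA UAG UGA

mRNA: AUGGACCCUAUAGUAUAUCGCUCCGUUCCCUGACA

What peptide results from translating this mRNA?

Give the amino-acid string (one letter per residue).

Answer: MDPIVYRSVP

Derivation:
start AUG at pos 0
pos 0: AUG -> M; peptide=M
pos 3: GAC -> D; peptide=MD
pos 6: CCU -> P; peptide=MDP
pos 9: AUA -> I; peptide=MDPI
pos 12: GUA -> V; peptide=MDPIV
pos 15: UAU -> Y; peptide=MDPIVY
pos 18: CGC -> R; peptide=MDPIVYR
pos 21: UCC -> S; peptide=MDPIVYRS
pos 24: GUU -> V; peptide=MDPIVYRSV
pos 27: CCC -> P; peptide=MDPIVYRSVP
pos 30: UGA -> STOP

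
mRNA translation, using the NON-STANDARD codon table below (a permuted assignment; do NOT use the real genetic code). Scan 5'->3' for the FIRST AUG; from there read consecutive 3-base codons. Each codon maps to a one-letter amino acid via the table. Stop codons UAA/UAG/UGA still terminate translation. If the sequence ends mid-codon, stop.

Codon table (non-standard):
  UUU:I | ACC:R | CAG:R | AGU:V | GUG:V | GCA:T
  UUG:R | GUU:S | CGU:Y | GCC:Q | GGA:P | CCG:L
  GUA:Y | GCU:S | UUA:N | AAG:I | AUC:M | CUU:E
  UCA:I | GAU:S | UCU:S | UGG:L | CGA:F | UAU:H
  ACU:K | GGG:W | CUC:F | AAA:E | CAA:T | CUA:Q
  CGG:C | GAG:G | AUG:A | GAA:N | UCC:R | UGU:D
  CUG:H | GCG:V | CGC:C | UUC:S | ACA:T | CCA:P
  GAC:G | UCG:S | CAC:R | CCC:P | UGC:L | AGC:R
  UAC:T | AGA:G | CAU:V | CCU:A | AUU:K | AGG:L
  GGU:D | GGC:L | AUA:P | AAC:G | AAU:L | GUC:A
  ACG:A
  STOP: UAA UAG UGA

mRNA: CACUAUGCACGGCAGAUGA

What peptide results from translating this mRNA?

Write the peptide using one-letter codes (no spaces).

Answer: ARLG

Derivation:
start AUG at pos 4
pos 4: AUG -> A; peptide=A
pos 7: CAC -> R; peptide=AR
pos 10: GGC -> L; peptide=ARL
pos 13: AGA -> G; peptide=ARLG
pos 16: UGA -> STOP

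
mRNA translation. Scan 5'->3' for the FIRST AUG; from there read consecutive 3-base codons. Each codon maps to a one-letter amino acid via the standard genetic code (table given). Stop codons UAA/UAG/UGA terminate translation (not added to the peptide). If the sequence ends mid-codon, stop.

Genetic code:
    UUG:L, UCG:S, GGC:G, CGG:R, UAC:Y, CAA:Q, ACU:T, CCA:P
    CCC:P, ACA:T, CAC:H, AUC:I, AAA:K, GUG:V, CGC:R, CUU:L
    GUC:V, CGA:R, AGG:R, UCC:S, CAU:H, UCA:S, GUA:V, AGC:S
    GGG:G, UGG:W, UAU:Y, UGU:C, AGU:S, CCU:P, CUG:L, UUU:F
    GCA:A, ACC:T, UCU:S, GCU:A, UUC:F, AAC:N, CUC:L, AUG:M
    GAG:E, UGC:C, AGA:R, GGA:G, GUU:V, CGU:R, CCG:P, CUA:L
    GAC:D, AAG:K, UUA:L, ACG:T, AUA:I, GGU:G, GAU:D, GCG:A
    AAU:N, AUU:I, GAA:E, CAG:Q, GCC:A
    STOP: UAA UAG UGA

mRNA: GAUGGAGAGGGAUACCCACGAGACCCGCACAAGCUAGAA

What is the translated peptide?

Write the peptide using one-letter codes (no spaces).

start AUG at pos 1
pos 1: AUG -> M; peptide=M
pos 4: GAG -> E; peptide=ME
pos 7: AGG -> R; peptide=MER
pos 10: GAU -> D; peptide=MERD
pos 13: ACC -> T; peptide=MERDT
pos 16: CAC -> H; peptide=MERDTH
pos 19: GAG -> E; peptide=MERDTHE
pos 22: ACC -> T; peptide=MERDTHET
pos 25: CGC -> R; peptide=MERDTHETR
pos 28: ACA -> T; peptide=MERDTHETRT
pos 31: AGC -> S; peptide=MERDTHETRTS
pos 34: UAG -> STOP

Answer: MERDTHETRTS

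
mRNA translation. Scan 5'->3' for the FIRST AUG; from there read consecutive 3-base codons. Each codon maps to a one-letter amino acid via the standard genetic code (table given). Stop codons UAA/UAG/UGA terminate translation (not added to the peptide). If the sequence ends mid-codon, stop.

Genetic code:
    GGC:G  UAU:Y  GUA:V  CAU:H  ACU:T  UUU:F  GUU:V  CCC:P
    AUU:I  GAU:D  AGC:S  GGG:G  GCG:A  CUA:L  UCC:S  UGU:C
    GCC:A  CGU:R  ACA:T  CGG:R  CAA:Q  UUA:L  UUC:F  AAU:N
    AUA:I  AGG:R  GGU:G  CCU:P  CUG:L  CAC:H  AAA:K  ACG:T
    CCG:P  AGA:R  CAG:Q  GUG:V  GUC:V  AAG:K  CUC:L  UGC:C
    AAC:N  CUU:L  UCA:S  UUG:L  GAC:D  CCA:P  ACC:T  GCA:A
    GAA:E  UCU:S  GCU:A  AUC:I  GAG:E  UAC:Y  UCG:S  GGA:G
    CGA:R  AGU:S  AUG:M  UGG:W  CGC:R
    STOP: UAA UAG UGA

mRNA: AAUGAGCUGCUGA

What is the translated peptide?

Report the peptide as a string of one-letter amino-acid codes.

start AUG at pos 1
pos 1: AUG -> M; peptide=M
pos 4: AGC -> S; peptide=MS
pos 7: UGC -> C; peptide=MSC
pos 10: UGA -> STOP

Answer: MSC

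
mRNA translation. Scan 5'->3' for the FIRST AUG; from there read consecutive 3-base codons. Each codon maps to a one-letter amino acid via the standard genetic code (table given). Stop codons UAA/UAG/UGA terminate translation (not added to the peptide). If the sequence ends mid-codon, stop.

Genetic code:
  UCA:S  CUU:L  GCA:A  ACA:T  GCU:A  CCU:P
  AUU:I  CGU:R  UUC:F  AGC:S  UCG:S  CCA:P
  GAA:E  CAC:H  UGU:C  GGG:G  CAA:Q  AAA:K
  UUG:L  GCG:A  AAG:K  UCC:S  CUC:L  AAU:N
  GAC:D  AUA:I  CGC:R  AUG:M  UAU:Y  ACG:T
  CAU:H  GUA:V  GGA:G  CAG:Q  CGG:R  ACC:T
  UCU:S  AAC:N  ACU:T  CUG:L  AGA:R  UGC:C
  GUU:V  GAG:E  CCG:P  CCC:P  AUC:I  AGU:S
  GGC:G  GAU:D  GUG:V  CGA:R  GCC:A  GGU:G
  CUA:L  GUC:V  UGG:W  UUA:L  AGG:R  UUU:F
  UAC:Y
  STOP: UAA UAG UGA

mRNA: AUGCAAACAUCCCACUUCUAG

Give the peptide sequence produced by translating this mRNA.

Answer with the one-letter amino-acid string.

start AUG at pos 0
pos 0: AUG -> M; peptide=M
pos 3: CAA -> Q; peptide=MQ
pos 6: ACA -> T; peptide=MQT
pos 9: UCC -> S; peptide=MQTS
pos 12: CAC -> H; peptide=MQTSH
pos 15: UUC -> F; peptide=MQTSHF
pos 18: UAG -> STOP

Answer: MQTSHF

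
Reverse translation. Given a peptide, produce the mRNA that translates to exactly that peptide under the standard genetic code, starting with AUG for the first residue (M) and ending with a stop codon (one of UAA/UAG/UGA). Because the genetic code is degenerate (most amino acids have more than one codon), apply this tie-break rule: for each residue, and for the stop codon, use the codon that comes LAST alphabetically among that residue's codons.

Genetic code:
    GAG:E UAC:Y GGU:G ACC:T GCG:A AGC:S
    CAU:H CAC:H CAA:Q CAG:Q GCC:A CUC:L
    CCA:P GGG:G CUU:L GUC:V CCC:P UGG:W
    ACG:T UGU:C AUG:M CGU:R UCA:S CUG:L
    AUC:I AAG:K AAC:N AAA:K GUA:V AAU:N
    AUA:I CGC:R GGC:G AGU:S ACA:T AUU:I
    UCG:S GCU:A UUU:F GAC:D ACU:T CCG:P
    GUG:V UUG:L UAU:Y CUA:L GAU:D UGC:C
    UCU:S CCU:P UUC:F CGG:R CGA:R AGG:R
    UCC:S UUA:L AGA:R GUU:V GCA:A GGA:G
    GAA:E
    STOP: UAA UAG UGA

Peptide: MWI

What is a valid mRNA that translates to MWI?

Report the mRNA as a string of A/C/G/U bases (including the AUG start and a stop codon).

Answer: mRNA: AUGUGGAUUUGA

Derivation:
residue 1: M -> AUG (start codon)
residue 2: W -> UGG (only codon)
residue 3: I codons sorted = AUA,AUC,AUU -> pick last = AUU
terminator: stop codons sorted = UAA,UAG,UGA -> pick last = UGA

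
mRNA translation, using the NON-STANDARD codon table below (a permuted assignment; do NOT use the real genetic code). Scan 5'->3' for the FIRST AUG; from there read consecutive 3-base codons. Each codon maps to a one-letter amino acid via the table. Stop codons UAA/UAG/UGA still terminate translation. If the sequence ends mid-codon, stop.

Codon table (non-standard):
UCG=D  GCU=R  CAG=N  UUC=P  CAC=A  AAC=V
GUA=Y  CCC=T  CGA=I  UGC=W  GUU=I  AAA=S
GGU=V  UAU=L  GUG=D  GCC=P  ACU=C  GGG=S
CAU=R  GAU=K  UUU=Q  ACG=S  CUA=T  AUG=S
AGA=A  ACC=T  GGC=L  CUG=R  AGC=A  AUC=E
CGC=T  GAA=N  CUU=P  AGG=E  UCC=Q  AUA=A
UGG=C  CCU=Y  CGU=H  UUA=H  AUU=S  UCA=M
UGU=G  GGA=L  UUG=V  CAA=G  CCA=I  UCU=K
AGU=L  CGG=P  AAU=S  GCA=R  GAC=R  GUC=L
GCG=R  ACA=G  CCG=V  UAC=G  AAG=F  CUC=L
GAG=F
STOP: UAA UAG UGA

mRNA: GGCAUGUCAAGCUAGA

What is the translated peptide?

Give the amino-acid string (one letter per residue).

start AUG at pos 3
pos 3: AUG -> S; peptide=S
pos 6: UCA -> M; peptide=SM
pos 9: AGC -> A; peptide=SMA
pos 12: UAG -> STOP

Answer: SMA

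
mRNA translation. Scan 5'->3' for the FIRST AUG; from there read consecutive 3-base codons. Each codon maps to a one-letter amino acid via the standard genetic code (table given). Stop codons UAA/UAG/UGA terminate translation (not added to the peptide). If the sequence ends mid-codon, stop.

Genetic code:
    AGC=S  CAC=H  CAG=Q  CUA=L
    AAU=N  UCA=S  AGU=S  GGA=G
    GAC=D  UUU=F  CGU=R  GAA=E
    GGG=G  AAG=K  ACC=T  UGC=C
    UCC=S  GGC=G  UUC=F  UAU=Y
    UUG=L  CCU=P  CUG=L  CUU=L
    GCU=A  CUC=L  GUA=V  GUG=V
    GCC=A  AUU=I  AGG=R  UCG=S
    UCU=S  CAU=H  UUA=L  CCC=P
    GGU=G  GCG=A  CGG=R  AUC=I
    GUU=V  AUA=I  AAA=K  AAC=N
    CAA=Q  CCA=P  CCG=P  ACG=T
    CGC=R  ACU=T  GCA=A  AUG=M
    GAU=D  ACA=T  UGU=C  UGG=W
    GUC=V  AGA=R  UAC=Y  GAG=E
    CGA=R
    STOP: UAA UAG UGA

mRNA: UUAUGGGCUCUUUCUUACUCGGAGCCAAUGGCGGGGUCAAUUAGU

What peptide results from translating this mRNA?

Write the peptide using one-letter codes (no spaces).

start AUG at pos 2
pos 2: AUG -> M; peptide=M
pos 5: GGC -> G; peptide=MG
pos 8: UCU -> S; peptide=MGS
pos 11: UUC -> F; peptide=MGSF
pos 14: UUA -> L; peptide=MGSFL
pos 17: CUC -> L; peptide=MGSFLL
pos 20: GGA -> G; peptide=MGSFLLG
pos 23: GCC -> A; peptide=MGSFLLGA
pos 26: AAU -> N; peptide=MGSFLLGAN
pos 29: GGC -> G; peptide=MGSFLLGANG
pos 32: GGG -> G; peptide=MGSFLLGANGG
pos 35: GUC -> V; peptide=MGSFLLGANGGV
pos 38: AAU -> N; peptide=MGSFLLGANGGVN
pos 41: UAG -> STOP

Answer: MGSFLLGANGGVN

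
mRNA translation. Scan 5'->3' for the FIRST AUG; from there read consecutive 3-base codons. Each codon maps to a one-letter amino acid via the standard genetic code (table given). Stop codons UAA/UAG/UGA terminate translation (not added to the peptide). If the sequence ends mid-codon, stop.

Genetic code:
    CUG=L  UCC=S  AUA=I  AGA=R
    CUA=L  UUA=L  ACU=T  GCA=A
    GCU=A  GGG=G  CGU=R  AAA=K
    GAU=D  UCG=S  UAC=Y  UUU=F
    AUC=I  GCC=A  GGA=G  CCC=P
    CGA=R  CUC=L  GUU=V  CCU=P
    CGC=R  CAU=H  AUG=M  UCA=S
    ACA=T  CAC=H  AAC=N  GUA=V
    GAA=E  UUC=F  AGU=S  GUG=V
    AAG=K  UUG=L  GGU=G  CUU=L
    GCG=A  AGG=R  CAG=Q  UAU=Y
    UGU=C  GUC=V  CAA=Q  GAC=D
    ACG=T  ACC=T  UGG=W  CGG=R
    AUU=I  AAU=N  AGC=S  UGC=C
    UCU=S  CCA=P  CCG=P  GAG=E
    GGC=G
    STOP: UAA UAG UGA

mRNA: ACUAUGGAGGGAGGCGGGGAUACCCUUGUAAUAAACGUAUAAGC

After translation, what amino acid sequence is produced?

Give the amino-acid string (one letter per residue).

Answer: MEGGGDTLVINV

Derivation:
start AUG at pos 3
pos 3: AUG -> M; peptide=M
pos 6: GAG -> E; peptide=ME
pos 9: GGA -> G; peptide=MEG
pos 12: GGC -> G; peptide=MEGG
pos 15: GGG -> G; peptide=MEGGG
pos 18: GAU -> D; peptide=MEGGGD
pos 21: ACC -> T; peptide=MEGGGDT
pos 24: CUU -> L; peptide=MEGGGDTL
pos 27: GUA -> V; peptide=MEGGGDTLV
pos 30: AUA -> I; peptide=MEGGGDTLVI
pos 33: AAC -> N; peptide=MEGGGDTLVIN
pos 36: GUA -> V; peptide=MEGGGDTLVINV
pos 39: UAA -> STOP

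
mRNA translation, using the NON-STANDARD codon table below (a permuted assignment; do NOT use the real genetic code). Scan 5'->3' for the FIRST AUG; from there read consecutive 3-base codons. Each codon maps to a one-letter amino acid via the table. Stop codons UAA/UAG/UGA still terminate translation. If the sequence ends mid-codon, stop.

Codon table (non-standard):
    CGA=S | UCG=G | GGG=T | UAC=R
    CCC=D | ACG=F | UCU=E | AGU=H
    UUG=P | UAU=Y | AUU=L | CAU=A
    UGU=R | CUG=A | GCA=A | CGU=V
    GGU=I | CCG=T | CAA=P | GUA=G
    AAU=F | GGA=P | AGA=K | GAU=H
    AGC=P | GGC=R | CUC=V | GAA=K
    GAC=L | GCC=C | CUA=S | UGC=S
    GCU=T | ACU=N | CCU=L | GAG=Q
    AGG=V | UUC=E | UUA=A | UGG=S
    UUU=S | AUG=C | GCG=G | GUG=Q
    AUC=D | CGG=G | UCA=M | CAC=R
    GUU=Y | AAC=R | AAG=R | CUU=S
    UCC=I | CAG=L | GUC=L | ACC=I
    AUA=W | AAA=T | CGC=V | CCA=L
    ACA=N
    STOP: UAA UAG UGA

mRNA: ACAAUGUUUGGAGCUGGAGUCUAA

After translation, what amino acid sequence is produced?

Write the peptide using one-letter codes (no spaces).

start AUG at pos 3
pos 3: AUG -> C; peptide=C
pos 6: UUU -> S; peptide=CS
pos 9: GGA -> P; peptide=CSP
pos 12: GCU -> T; peptide=CSPT
pos 15: GGA -> P; peptide=CSPTP
pos 18: GUC -> L; peptide=CSPTPL
pos 21: UAA -> STOP

Answer: CSPTPL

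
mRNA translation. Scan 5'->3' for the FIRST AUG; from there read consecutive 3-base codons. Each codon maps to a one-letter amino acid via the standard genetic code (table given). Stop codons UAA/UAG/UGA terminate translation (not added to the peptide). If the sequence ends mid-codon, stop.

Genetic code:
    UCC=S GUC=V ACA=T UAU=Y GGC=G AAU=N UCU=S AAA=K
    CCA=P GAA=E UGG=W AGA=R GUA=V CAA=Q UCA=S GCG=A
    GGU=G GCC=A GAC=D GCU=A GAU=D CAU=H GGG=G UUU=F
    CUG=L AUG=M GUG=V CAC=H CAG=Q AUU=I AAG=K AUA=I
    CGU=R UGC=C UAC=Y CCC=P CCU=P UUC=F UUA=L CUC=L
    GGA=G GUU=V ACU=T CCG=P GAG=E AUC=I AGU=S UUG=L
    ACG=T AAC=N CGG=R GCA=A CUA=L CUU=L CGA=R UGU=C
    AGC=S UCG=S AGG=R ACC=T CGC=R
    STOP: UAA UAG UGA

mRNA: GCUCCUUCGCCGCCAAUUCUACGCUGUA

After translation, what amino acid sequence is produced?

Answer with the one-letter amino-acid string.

Answer: (empty: no AUG start codon)

Derivation:
no AUG start codon found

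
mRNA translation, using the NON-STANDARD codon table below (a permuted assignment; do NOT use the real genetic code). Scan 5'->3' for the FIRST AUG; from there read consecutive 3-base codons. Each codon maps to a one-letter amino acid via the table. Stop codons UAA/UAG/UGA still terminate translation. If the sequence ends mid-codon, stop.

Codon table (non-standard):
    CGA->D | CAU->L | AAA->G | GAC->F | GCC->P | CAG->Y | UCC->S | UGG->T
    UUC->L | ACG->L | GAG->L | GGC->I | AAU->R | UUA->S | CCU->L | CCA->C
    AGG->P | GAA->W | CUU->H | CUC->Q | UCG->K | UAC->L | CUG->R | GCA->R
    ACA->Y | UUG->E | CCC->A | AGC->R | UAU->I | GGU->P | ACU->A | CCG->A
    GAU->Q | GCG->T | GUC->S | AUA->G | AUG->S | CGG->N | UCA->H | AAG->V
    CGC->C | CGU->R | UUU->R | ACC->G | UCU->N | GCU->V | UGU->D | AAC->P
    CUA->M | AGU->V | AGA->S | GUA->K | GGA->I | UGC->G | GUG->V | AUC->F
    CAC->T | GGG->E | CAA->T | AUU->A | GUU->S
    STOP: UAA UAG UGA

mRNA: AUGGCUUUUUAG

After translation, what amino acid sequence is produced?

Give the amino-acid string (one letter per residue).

start AUG at pos 0
pos 0: AUG -> S; peptide=S
pos 3: GCU -> V; peptide=SV
pos 6: UUU -> R; peptide=SVR
pos 9: UAG -> STOP

Answer: SVR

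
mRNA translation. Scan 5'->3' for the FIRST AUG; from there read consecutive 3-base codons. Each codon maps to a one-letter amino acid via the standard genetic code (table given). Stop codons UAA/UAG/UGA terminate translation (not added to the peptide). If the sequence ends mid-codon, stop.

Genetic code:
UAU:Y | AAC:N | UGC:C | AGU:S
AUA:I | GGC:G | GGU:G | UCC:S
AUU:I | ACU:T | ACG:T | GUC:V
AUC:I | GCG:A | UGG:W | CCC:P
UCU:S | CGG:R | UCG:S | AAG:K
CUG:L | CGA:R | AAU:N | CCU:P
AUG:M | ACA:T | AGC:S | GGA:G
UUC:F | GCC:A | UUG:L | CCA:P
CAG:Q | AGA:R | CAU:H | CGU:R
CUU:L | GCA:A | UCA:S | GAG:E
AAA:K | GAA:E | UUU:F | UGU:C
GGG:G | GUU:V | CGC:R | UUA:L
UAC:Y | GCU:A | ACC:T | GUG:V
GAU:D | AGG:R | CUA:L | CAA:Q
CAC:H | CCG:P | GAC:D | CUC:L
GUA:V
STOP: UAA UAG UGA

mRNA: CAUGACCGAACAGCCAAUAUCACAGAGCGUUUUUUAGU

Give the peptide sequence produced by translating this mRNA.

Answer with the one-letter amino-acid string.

Answer: MTEQPISQSVF

Derivation:
start AUG at pos 1
pos 1: AUG -> M; peptide=M
pos 4: ACC -> T; peptide=MT
pos 7: GAA -> E; peptide=MTE
pos 10: CAG -> Q; peptide=MTEQ
pos 13: CCA -> P; peptide=MTEQP
pos 16: AUA -> I; peptide=MTEQPI
pos 19: UCA -> S; peptide=MTEQPIS
pos 22: CAG -> Q; peptide=MTEQPISQ
pos 25: AGC -> S; peptide=MTEQPISQS
pos 28: GUU -> V; peptide=MTEQPISQSV
pos 31: UUU -> F; peptide=MTEQPISQSVF
pos 34: UAG -> STOP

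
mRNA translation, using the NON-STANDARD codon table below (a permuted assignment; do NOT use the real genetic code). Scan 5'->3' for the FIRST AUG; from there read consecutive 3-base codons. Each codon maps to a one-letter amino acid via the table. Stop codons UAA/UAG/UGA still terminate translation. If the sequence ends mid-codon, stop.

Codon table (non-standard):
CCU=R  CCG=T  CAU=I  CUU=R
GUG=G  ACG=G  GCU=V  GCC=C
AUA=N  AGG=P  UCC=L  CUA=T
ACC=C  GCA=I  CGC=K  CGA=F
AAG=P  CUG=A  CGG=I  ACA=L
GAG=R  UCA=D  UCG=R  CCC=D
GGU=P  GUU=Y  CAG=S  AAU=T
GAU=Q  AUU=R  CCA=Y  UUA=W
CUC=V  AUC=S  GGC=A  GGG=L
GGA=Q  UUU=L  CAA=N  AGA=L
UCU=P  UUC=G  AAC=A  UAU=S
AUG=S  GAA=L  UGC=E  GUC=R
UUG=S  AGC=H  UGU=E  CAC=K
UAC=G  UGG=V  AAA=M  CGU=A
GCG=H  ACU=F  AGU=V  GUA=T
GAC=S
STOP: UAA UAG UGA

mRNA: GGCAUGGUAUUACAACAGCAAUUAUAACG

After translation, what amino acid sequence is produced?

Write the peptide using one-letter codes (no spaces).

Answer: STWNSNW

Derivation:
start AUG at pos 3
pos 3: AUG -> S; peptide=S
pos 6: GUA -> T; peptide=ST
pos 9: UUA -> W; peptide=STW
pos 12: CAA -> N; peptide=STWN
pos 15: CAG -> S; peptide=STWNS
pos 18: CAA -> N; peptide=STWNSN
pos 21: UUA -> W; peptide=STWNSNW
pos 24: UAA -> STOP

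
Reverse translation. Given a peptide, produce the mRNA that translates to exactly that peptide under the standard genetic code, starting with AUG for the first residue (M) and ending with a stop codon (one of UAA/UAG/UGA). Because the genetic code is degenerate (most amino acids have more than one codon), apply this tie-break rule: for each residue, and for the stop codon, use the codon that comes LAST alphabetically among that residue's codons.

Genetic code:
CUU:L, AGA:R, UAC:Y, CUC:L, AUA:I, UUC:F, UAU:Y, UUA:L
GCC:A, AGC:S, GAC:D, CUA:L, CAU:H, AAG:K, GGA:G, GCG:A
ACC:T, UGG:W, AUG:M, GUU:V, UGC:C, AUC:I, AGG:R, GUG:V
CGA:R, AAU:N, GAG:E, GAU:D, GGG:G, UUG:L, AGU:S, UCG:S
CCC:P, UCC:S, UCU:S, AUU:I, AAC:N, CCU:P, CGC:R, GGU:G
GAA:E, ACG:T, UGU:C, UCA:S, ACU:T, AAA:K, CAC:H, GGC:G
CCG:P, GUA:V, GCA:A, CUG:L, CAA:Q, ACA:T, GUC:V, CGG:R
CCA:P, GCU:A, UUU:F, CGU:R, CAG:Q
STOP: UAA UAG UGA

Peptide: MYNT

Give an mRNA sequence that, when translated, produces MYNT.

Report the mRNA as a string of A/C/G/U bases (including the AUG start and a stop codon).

residue 1: M -> AUG (start codon)
residue 2: Y codons sorted = UAC,UAU -> pick last = UAU
residue 3: N codons sorted = AAC,AAU -> pick last = AAU
residue 4: T codons sorted = ACA,ACC,ACG,ACU -> pick last = ACU
terminator: stop codons sorted = UAA,UAG,UGA -> pick last = UGA

Answer: mRNA: AUGUAUAAUACUUGA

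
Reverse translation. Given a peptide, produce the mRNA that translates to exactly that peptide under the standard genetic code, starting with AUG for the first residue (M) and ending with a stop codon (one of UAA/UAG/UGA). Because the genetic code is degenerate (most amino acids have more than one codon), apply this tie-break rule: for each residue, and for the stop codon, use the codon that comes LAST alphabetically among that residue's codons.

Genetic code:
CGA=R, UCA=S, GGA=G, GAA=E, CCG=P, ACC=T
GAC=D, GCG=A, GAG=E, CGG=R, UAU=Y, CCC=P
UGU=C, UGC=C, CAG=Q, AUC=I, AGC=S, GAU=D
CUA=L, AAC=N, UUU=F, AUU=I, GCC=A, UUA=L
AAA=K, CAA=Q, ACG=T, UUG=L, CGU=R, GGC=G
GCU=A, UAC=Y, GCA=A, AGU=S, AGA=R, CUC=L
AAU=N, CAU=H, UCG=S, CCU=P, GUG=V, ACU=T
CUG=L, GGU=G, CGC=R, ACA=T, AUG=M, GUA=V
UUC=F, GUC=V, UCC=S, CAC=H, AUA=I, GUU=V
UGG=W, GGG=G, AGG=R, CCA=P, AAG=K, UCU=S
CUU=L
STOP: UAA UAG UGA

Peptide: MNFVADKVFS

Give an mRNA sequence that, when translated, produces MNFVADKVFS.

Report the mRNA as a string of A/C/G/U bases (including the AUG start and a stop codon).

residue 1: M -> AUG (start codon)
residue 2: N codons sorted = AAC,AAU -> pick last = AAU
residue 3: F codons sorted = UUC,UUU -> pick last = UUU
residue 4: V codons sorted = GUA,GUC,GUG,GUU -> pick last = GUU
residue 5: A codons sorted = GCA,GCC,GCG,GCU -> pick last = GCU
residue 6: D codons sorted = GAC,GAU -> pick last = GAU
residue 7: K codons sorted = AAA,AAG -> pick last = AAG
residue 8: V codons sorted = GUA,GUC,GUG,GUU -> pick last = GUU
residue 9: F codons sorted = UUC,UUU -> pick last = UUU
residue 10: S codons sorted = AGC,AGU,UCA,UCC,UCG,UCU -> pick last = UCU
terminator: stop codons sorted = UAA,UAG,UGA -> pick last = UGA

Answer: mRNA: AUGAAUUUUGUUGCUGAUAAGGUUUUUUCUUGA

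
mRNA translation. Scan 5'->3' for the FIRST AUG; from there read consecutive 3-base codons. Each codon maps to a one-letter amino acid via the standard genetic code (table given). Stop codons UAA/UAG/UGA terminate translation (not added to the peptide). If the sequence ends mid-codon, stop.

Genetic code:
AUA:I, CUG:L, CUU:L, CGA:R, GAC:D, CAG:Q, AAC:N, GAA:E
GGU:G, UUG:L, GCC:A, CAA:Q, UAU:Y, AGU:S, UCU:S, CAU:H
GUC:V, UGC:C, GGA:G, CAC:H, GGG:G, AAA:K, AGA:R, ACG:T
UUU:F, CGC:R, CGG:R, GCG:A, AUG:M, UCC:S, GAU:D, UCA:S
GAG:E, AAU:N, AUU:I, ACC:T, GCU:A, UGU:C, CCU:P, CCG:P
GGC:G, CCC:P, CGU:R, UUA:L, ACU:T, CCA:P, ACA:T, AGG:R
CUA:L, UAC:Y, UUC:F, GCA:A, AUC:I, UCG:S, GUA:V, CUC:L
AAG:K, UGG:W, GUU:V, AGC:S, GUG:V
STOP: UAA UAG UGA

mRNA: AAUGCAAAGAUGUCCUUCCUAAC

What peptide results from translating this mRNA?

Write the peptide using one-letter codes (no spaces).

Answer: MQRCPS

Derivation:
start AUG at pos 1
pos 1: AUG -> M; peptide=M
pos 4: CAA -> Q; peptide=MQ
pos 7: AGA -> R; peptide=MQR
pos 10: UGU -> C; peptide=MQRC
pos 13: CCU -> P; peptide=MQRCP
pos 16: UCC -> S; peptide=MQRCPS
pos 19: UAA -> STOP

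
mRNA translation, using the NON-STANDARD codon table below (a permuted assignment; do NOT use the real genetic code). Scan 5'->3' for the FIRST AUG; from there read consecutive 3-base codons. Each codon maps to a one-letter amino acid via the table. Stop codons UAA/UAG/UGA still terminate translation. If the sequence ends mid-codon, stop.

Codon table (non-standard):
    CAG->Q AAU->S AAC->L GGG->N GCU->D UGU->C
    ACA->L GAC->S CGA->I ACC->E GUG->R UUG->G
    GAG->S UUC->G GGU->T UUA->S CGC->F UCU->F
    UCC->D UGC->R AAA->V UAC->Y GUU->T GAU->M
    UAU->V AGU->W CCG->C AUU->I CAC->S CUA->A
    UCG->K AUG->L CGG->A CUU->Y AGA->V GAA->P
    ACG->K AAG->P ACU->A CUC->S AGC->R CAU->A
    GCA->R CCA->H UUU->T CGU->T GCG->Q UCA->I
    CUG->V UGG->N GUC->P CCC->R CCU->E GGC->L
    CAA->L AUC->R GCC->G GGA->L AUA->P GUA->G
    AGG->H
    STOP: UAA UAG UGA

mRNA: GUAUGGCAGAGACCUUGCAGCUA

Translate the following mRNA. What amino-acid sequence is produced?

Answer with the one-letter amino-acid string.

start AUG at pos 2
pos 2: AUG -> L; peptide=L
pos 5: GCA -> R; peptide=LR
pos 8: GAG -> S; peptide=LRS
pos 11: ACC -> E; peptide=LRSE
pos 14: UUG -> G; peptide=LRSEG
pos 17: CAG -> Q; peptide=LRSEGQ
pos 20: CUA -> A; peptide=LRSEGQA
pos 23: only 0 nt remain (<3), stop (end of mRNA)

Answer: LRSEGQA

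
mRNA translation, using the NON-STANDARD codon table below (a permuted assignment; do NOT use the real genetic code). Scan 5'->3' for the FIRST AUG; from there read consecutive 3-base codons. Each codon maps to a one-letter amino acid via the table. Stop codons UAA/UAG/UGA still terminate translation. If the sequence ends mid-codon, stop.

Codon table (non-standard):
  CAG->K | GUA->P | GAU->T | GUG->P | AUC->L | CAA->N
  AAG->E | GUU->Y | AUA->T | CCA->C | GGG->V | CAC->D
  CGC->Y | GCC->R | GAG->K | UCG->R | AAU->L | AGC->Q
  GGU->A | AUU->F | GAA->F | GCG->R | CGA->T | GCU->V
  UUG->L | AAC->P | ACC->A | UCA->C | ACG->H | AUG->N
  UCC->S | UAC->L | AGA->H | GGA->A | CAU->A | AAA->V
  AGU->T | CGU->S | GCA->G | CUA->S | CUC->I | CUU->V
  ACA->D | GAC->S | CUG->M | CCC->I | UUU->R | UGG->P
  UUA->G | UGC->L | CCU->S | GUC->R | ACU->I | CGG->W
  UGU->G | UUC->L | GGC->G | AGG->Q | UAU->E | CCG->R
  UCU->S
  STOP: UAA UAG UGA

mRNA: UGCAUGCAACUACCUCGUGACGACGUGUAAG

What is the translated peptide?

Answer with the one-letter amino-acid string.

Answer: NNSSSSSP

Derivation:
start AUG at pos 3
pos 3: AUG -> N; peptide=N
pos 6: CAA -> N; peptide=NN
pos 9: CUA -> S; peptide=NNS
pos 12: CCU -> S; peptide=NNSS
pos 15: CGU -> S; peptide=NNSSS
pos 18: GAC -> S; peptide=NNSSSS
pos 21: GAC -> S; peptide=NNSSSSS
pos 24: GUG -> P; peptide=NNSSSSSP
pos 27: UAA -> STOP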